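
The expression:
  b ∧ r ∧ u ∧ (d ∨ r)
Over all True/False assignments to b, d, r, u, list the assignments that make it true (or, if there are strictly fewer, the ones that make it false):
is true only for:
  b=True, d=False, r=True, u=True;
  b=True, d=True, r=True, u=True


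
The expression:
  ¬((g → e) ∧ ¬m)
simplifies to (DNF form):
m ∨ (g ∧ ¬e)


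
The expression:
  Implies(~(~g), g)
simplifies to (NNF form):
True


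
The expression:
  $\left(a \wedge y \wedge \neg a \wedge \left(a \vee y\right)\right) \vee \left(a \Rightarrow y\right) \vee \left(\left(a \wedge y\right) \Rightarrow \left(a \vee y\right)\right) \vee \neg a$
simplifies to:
$\text{True}$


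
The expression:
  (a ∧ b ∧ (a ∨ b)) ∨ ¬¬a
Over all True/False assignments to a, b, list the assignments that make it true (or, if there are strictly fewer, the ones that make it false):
is true only for:
  a=True, b=False;
  a=True, b=True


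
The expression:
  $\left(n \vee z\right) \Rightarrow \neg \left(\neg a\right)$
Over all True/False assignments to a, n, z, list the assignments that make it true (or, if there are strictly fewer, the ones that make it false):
is false only for:
  a=False, n=False, z=True;
  a=False, n=True, z=False;
  a=False, n=True, z=True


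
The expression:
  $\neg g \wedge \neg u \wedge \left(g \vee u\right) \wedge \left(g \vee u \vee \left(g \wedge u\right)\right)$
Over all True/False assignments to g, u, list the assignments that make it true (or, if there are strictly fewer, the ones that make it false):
is never true.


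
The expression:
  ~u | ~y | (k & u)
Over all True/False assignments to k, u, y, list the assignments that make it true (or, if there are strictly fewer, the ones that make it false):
is false only for:
  k=False, u=True, y=True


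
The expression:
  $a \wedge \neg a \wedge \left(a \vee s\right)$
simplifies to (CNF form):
$\text{False}$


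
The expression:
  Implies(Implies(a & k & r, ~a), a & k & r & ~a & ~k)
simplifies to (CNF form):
a & k & r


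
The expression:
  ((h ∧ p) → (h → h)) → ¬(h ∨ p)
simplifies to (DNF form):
¬h ∧ ¬p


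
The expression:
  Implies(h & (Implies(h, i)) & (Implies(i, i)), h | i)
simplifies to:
True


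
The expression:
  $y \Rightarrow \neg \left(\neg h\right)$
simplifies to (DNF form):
$h \vee \neg y$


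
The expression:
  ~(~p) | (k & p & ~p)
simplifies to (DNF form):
p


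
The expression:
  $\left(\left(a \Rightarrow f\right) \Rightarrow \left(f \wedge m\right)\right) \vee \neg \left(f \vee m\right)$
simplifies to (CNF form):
$\left(m \vee \neg f\right) \wedge \left(a \vee f \vee \neg m\right)$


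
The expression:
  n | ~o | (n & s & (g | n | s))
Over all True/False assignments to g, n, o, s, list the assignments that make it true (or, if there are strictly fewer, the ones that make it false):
is false only for:
  g=False, n=False, o=True, s=False;
  g=False, n=False, o=True, s=True;
  g=True, n=False, o=True, s=False;
  g=True, n=False, o=True, s=True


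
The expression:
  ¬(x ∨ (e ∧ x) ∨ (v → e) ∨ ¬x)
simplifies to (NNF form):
False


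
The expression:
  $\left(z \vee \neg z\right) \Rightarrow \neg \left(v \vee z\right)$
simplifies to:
$\neg v \wedge \neg z$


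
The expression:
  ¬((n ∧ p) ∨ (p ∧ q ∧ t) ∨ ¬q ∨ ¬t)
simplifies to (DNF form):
q ∧ t ∧ ¬p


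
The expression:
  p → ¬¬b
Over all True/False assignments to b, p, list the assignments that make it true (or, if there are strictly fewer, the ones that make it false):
is false only for:
  b=False, p=True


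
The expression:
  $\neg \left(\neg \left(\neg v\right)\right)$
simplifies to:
$\neg v$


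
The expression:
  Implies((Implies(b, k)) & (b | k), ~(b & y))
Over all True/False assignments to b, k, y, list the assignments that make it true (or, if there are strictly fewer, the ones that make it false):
is false only for:
  b=True, k=True, y=True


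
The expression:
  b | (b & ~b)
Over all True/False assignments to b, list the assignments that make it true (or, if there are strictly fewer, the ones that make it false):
is true only for:
  b=True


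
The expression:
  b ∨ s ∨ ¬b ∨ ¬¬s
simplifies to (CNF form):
True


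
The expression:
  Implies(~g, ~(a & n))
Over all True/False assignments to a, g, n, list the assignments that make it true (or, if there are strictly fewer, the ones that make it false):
is false only for:
  a=True, g=False, n=True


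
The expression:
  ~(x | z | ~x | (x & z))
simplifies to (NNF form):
False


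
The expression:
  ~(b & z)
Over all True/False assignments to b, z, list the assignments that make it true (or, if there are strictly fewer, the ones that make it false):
is false only for:
  b=True, z=True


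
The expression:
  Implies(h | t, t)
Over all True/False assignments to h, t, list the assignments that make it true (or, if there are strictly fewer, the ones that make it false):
is false only for:
  h=True, t=False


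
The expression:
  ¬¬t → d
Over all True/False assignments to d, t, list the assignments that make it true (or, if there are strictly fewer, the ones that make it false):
is false only for:
  d=False, t=True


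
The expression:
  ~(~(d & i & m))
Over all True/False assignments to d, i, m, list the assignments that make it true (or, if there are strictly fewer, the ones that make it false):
is true only for:
  d=True, i=True, m=True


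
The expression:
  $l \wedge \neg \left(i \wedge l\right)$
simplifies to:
$l \wedge \neg i$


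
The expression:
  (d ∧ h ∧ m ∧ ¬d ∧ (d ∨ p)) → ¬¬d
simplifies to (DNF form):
True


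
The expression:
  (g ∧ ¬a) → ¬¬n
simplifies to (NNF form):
a ∨ n ∨ ¬g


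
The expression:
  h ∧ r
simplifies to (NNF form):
h ∧ r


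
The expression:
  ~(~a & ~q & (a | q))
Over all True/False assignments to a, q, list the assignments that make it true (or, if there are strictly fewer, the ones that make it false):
is always true.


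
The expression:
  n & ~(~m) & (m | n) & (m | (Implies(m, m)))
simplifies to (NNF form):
m & n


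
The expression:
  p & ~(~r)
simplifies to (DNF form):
p & r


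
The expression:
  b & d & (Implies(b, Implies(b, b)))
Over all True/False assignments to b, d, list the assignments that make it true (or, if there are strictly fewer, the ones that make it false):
is true only for:
  b=True, d=True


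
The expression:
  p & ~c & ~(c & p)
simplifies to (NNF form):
p & ~c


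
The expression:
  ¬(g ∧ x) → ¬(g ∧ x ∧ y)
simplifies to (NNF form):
True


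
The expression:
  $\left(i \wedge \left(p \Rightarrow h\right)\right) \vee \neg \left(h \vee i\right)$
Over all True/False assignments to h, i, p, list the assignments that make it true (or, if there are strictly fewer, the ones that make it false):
is false only for:
  h=False, i=True, p=True;
  h=True, i=False, p=False;
  h=True, i=False, p=True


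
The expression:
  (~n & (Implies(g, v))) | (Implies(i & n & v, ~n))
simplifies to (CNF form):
~i | ~n | ~v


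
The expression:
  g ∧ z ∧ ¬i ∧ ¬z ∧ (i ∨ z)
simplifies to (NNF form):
False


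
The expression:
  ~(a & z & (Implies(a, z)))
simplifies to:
~a | ~z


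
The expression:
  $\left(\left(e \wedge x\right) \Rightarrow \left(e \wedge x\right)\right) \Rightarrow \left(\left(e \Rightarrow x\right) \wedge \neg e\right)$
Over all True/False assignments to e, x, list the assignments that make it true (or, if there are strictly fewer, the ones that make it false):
is true only for:
  e=False, x=False;
  e=False, x=True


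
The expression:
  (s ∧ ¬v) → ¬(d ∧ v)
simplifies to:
True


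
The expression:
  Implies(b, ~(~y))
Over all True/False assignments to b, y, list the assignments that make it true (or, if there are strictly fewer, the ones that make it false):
is false only for:
  b=True, y=False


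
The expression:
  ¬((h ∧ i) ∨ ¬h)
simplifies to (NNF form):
h ∧ ¬i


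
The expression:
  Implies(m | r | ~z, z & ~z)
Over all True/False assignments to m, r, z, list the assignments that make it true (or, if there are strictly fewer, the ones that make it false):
is true only for:
  m=False, r=False, z=True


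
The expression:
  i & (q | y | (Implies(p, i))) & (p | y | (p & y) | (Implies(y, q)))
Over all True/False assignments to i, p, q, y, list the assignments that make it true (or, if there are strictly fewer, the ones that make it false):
is true only for:
  i=True, p=False, q=False, y=False;
  i=True, p=False, q=False, y=True;
  i=True, p=False, q=True, y=False;
  i=True, p=False, q=True, y=True;
  i=True, p=True, q=False, y=False;
  i=True, p=True, q=False, y=True;
  i=True, p=True, q=True, y=False;
  i=True, p=True, q=True, y=True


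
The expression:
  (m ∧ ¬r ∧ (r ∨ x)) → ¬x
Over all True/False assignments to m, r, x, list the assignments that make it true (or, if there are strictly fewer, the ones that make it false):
is false only for:
  m=True, r=False, x=True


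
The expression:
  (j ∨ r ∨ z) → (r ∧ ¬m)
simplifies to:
(r ∧ ¬m) ∨ (¬j ∧ ¬r ∧ ¬z)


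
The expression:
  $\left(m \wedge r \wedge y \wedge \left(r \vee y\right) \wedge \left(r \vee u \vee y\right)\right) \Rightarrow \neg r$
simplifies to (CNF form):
$\neg m \vee \neg r \vee \neg y$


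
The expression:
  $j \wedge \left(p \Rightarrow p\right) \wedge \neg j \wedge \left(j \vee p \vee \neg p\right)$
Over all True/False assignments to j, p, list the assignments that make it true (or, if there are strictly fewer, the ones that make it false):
is never true.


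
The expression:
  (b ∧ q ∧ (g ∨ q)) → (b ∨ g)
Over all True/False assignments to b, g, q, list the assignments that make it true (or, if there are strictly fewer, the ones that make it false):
is always true.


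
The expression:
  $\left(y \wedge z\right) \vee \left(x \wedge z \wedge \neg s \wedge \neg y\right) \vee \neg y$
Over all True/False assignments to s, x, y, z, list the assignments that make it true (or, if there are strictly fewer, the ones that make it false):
is false only for:
  s=False, x=False, y=True, z=False;
  s=False, x=True, y=True, z=False;
  s=True, x=False, y=True, z=False;
  s=True, x=True, y=True, z=False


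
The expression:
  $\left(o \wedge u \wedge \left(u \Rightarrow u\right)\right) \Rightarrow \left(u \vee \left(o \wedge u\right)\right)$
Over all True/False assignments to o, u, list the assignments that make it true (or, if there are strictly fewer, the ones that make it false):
is always true.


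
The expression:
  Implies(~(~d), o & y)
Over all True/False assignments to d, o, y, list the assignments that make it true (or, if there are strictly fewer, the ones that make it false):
is false only for:
  d=True, o=False, y=False;
  d=True, o=False, y=True;
  d=True, o=True, y=False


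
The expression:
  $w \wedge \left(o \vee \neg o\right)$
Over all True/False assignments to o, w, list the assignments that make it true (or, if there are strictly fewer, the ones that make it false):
is true only for:
  o=False, w=True;
  o=True, w=True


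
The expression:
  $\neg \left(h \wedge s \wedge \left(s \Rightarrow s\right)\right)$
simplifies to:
$\neg h \vee \neg s$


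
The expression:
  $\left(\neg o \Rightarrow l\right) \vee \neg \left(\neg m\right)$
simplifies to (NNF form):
$l \vee m \vee o$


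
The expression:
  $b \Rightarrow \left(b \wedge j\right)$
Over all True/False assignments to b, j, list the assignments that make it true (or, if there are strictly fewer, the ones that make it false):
is false only for:
  b=True, j=False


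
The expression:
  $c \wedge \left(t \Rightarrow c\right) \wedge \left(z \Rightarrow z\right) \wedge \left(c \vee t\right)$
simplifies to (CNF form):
$c$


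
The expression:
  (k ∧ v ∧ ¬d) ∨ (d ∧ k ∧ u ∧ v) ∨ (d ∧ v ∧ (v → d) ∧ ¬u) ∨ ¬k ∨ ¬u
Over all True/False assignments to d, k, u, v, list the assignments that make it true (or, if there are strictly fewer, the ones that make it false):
is false only for:
  d=False, k=True, u=True, v=False;
  d=True, k=True, u=True, v=False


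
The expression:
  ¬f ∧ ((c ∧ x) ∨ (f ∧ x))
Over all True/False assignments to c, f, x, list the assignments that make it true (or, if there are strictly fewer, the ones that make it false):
is true only for:
  c=True, f=False, x=True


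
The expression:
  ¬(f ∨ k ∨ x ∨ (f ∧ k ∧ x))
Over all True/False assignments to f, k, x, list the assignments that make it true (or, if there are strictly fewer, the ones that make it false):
is true only for:
  f=False, k=False, x=False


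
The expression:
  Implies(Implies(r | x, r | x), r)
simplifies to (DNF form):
r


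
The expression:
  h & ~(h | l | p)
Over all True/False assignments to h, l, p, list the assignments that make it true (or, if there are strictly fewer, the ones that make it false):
is never true.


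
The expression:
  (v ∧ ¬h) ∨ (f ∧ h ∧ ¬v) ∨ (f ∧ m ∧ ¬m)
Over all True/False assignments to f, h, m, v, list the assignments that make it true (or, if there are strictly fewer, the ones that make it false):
is true only for:
  f=False, h=False, m=False, v=True;
  f=False, h=False, m=True, v=True;
  f=True, h=False, m=False, v=True;
  f=True, h=False, m=True, v=True;
  f=True, h=True, m=False, v=False;
  f=True, h=True, m=True, v=False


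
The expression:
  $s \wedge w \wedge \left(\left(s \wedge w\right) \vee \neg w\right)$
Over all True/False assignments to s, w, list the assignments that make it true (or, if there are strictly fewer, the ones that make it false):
is true only for:
  s=True, w=True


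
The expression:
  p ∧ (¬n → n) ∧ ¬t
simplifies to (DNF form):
n ∧ p ∧ ¬t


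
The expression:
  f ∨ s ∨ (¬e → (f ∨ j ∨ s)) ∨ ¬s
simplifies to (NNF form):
True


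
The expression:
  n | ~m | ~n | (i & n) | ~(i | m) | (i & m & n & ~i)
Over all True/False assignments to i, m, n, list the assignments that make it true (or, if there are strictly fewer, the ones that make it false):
is always true.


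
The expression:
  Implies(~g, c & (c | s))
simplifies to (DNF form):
c | g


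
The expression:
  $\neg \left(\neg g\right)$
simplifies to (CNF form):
$g$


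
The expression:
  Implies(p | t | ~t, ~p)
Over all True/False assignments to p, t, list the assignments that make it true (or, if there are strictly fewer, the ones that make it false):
is true only for:
  p=False, t=False;
  p=False, t=True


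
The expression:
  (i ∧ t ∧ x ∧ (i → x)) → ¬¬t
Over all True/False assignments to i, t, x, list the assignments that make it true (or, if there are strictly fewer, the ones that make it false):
is always true.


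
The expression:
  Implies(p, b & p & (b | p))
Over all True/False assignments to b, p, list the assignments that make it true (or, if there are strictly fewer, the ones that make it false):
is false only for:
  b=False, p=True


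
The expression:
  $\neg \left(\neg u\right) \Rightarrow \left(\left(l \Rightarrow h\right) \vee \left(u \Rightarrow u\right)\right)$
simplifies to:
$\text{True}$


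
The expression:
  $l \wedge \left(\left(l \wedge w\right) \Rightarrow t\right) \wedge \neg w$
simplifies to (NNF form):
$l \wedge \neg w$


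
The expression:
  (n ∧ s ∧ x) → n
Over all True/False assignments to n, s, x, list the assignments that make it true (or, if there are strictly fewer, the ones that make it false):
is always true.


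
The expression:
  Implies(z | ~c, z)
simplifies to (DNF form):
c | z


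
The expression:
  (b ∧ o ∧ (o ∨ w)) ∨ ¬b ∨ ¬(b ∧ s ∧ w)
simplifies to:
o ∨ ¬b ∨ ¬s ∨ ¬w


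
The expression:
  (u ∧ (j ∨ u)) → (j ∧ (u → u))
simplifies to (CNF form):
j ∨ ¬u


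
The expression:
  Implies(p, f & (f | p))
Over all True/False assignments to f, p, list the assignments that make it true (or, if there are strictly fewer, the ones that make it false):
is false only for:
  f=False, p=True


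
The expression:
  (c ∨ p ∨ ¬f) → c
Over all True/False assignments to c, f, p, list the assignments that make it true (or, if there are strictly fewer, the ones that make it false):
is false only for:
  c=False, f=False, p=False;
  c=False, f=False, p=True;
  c=False, f=True, p=True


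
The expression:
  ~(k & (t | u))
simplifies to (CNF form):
(~k | ~t) & (~k | ~u)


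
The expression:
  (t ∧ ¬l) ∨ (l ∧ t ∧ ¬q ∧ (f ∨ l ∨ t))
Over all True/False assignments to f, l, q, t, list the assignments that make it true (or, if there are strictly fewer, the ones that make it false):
is true only for:
  f=False, l=False, q=False, t=True;
  f=False, l=False, q=True, t=True;
  f=False, l=True, q=False, t=True;
  f=True, l=False, q=False, t=True;
  f=True, l=False, q=True, t=True;
  f=True, l=True, q=False, t=True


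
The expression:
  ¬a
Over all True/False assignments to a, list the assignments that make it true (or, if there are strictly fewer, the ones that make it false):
is true only for:
  a=False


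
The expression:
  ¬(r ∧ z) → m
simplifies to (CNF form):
(m ∨ r) ∧ (m ∨ z)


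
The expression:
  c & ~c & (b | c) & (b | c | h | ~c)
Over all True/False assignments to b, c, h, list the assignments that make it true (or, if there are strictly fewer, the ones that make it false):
is never true.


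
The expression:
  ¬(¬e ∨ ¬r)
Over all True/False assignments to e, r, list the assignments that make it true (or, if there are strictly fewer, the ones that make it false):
is true only for:
  e=True, r=True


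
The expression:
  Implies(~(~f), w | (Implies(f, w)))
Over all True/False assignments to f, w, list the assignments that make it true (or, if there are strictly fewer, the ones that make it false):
is false only for:
  f=True, w=False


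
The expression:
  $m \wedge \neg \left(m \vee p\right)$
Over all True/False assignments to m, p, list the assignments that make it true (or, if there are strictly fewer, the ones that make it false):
is never true.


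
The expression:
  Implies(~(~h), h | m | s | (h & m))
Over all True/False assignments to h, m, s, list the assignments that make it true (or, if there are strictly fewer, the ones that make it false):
is always true.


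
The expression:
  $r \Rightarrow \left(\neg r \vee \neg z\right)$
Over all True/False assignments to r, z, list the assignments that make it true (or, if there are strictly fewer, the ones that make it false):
is false only for:
  r=True, z=True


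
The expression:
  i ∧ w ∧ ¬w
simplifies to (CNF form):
False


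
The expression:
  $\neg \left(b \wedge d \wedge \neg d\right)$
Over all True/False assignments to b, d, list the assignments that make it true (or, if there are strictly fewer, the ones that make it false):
is always true.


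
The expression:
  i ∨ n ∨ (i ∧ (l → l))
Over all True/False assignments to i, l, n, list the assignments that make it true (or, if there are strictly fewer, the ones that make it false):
is false only for:
  i=False, l=False, n=False;
  i=False, l=True, n=False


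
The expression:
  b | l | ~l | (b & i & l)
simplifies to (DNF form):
True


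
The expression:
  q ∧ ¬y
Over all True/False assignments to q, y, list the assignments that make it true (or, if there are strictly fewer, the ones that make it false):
is true only for:
  q=True, y=False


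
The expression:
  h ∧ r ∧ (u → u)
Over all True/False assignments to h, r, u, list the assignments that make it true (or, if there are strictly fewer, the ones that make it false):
is true only for:
  h=True, r=True, u=False;
  h=True, r=True, u=True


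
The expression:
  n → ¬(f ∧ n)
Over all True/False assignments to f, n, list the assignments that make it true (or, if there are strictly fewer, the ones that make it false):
is false only for:
  f=True, n=True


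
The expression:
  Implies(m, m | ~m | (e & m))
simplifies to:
True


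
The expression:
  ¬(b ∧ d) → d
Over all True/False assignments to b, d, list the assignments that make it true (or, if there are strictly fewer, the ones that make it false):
is true only for:
  b=False, d=True;
  b=True, d=True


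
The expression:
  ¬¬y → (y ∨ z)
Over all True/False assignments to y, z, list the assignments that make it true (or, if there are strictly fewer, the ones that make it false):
is always true.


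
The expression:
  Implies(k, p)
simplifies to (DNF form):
p | ~k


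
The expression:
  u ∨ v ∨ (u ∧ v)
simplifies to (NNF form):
u ∨ v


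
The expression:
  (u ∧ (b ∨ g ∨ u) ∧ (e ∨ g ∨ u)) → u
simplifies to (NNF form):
True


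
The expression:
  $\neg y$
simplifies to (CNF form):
$\neg y$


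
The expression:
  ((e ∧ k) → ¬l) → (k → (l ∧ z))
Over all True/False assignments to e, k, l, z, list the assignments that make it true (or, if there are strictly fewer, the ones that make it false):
is false only for:
  e=False, k=True, l=False, z=False;
  e=False, k=True, l=False, z=True;
  e=False, k=True, l=True, z=False;
  e=True, k=True, l=False, z=False;
  e=True, k=True, l=False, z=True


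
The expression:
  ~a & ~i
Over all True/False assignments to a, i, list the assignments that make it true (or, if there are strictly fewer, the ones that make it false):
is true only for:
  a=False, i=False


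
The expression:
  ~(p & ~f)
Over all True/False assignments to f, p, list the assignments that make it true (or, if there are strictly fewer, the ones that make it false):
is false only for:
  f=False, p=True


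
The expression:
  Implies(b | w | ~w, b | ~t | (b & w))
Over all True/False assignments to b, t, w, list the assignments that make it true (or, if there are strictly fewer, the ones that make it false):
is false only for:
  b=False, t=True, w=False;
  b=False, t=True, w=True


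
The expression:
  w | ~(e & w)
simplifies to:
True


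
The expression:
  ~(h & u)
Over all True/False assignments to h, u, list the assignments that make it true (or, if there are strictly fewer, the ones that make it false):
is false only for:
  h=True, u=True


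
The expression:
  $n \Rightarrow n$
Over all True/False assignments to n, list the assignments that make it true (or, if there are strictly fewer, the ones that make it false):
is always true.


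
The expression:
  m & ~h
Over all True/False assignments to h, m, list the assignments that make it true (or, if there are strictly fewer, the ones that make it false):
is true only for:
  h=False, m=True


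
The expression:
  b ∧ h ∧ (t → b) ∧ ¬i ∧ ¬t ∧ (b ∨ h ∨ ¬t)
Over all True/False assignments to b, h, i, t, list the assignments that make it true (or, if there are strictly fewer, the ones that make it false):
is true only for:
  b=True, h=True, i=False, t=False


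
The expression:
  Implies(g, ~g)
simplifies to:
~g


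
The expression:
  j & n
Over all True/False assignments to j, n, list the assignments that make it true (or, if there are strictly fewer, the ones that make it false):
is true only for:
  j=True, n=True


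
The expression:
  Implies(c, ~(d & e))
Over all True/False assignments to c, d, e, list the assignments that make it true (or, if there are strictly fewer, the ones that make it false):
is false only for:
  c=True, d=True, e=True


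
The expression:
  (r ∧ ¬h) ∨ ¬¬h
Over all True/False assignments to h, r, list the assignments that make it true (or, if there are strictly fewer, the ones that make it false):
is false only for:
  h=False, r=False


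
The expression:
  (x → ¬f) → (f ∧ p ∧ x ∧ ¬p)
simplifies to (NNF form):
f ∧ x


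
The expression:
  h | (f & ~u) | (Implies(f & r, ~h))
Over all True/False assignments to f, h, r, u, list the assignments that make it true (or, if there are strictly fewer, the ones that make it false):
is always true.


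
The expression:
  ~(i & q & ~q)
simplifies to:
True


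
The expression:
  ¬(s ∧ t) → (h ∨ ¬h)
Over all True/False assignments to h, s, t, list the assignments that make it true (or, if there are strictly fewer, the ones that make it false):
is always true.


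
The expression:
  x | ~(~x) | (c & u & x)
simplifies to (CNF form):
x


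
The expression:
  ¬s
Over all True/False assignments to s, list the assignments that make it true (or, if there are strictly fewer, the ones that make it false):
is true only for:
  s=False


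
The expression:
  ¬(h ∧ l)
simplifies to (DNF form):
¬h ∨ ¬l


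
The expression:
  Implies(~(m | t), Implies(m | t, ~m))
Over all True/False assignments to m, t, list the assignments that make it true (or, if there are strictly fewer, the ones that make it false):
is always true.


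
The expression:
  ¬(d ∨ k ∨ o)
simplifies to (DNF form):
¬d ∧ ¬k ∧ ¬o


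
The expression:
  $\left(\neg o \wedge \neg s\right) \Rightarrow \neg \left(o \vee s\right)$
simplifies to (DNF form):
$\text{True}$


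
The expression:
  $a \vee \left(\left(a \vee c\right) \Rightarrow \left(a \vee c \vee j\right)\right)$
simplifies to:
$\text{True}$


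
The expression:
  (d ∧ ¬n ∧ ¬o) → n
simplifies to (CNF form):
n ∨ o ∨ ¬d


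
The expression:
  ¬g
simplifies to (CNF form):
¬g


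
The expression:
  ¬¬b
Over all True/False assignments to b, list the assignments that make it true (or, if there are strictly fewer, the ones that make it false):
is true only for:
  b=True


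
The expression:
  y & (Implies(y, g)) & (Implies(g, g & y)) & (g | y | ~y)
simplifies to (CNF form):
g & y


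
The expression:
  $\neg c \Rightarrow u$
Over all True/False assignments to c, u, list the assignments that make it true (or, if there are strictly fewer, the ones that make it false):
is false only for:
  c=False, u=False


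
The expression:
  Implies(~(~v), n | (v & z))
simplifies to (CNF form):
n | z | ~v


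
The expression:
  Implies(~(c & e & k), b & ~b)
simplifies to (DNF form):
c & e & k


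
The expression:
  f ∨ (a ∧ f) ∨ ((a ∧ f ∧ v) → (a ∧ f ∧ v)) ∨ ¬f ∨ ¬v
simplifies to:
True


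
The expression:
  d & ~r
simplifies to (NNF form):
d & ~r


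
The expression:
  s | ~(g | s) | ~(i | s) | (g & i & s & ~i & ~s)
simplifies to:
s | ~g | ~i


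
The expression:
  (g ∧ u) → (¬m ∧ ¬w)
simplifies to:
(¬m ∧ ¬w) ∨ ¬g ∨ ¬u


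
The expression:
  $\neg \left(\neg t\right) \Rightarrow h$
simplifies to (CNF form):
$h \vee \neg t$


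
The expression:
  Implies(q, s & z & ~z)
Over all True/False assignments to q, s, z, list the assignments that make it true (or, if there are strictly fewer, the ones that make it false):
is true only for:
  q=False, s=False, z=False;
  q=False, s=False, z=True;
  q=False, s=True, z=False;
  q=False, s=True, z=True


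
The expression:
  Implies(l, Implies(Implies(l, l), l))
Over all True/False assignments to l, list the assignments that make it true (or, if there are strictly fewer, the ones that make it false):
is always true.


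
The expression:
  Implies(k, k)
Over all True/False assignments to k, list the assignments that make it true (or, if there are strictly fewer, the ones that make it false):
is always true.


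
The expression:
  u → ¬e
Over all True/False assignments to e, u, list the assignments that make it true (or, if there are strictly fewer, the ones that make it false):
is false only for:
  e=True, u=True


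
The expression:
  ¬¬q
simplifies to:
q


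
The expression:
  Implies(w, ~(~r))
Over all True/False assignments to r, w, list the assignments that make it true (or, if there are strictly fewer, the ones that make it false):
is false only for:
  r=False, w=True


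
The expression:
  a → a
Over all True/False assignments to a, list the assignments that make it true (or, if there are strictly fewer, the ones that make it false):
is always true.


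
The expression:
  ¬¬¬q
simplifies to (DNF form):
¬q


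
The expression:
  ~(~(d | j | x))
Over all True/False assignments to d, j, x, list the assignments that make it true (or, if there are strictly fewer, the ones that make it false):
is false only for:
  d=False, j=False, x=False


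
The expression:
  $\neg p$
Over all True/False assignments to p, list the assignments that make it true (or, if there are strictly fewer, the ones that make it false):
is true only for:
  p=False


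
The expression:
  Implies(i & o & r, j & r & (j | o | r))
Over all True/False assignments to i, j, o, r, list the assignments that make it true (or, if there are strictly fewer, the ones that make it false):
is false only for:
  i=True, j=False, o=True, r=True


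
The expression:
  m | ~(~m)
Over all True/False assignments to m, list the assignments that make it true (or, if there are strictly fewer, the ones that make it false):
is true only for:
  m=True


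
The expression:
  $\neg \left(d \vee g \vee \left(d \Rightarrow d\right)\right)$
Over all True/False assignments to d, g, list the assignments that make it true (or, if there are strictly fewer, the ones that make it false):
is never true.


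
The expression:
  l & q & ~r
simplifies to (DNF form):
l & q & ~r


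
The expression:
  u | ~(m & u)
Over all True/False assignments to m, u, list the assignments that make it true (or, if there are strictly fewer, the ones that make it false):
is always true.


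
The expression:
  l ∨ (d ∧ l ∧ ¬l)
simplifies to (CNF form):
l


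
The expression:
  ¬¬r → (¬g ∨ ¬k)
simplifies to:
¬g ∨ ¬k ∨ ¬r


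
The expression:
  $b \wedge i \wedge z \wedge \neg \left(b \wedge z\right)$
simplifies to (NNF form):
$\text{False}$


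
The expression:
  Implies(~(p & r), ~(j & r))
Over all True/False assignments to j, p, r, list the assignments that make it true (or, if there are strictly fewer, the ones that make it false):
is false only for:
  j=True, p=False, r=True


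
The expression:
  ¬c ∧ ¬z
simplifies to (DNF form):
¬c ∧ ¬z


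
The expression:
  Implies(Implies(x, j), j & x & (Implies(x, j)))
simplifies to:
x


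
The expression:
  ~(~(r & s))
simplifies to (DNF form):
r & s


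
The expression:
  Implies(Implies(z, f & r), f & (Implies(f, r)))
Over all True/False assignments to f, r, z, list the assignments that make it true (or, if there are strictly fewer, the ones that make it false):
is false only for:
  f=False, r=False, z=False;
  f=False, r=True, z=False;
  f=True, r=False, z=False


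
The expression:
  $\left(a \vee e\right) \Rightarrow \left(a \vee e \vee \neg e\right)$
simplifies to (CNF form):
$\text{True}$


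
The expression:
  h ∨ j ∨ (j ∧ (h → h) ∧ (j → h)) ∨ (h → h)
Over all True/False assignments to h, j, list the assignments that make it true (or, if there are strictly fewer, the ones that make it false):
is always true.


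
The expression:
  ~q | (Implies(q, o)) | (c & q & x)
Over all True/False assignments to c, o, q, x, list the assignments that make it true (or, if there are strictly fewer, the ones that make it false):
is false only for:
  c=False, o=False, q=True, x=False;
  c=False, o=False, q=True, x=True;
  c=True, o=False, q=True, x=False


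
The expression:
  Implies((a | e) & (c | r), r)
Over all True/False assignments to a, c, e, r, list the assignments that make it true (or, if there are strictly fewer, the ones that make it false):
is false only for:
  a=False, c=True, e=True, r=False;
  a=True, c=True, e=False, r=False;
  a=True, c=True, e=True, r=False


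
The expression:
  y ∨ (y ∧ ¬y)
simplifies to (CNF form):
y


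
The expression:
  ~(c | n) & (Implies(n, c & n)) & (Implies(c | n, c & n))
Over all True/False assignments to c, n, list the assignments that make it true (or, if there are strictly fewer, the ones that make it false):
is true only for:
  c=False, n=False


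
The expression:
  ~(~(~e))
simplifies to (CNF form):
~e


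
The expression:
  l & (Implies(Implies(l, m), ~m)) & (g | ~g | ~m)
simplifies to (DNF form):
l & ~m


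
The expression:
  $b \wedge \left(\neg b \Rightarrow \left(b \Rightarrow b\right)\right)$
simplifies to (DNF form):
$b$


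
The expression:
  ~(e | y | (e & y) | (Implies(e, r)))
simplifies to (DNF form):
False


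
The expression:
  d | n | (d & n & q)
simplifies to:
d | n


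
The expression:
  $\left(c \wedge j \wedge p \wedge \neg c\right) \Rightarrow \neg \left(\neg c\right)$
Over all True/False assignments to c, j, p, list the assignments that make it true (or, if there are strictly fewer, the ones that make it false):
is always true.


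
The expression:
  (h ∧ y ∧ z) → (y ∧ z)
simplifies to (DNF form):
True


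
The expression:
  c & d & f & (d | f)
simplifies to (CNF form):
c & d & f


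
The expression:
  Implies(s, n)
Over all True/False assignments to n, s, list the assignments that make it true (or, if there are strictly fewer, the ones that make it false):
is false only for:
  n=False, s=True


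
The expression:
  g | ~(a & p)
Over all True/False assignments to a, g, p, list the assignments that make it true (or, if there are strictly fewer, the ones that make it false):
is false only for:
  a=True, g=False, p=True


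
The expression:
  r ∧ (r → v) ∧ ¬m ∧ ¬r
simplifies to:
False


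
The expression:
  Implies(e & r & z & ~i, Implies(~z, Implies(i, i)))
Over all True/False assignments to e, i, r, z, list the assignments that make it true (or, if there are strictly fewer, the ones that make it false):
is always true.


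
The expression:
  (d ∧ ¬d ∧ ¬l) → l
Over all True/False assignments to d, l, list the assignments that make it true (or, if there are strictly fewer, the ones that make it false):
is always true.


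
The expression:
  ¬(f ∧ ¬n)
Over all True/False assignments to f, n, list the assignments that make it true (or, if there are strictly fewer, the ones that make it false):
is false only for:
  f=True, n=False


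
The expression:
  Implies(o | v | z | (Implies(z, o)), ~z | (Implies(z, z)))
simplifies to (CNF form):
True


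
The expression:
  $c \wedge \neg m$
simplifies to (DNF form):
$c \wedge \neg m$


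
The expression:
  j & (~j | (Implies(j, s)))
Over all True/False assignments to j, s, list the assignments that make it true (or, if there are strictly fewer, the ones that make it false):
is true only for:
  j=True, s=True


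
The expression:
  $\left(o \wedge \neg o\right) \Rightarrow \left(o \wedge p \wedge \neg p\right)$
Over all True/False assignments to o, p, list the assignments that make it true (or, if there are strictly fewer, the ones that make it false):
is always true.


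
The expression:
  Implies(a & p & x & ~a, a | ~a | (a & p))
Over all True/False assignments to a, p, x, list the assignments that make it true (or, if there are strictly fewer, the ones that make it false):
is always true.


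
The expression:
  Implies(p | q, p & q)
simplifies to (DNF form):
(p & q) | (~p & ~q)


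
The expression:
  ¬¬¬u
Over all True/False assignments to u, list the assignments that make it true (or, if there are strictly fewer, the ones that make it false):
is true only for:
  u=False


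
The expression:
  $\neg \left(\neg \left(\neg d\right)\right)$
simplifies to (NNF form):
$\neg d$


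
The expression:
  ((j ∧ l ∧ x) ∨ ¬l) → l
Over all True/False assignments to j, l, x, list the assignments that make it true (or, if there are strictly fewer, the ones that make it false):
is true only for:
  j=False, l=True, x=False;
  j=False, l=True, x=True;
  j=True, l=True, x=False;
  j=True, l=True, x=True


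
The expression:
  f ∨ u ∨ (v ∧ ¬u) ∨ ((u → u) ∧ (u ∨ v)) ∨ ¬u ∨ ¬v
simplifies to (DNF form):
True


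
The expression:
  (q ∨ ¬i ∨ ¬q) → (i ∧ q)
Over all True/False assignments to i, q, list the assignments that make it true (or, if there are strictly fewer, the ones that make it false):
is true only for:
  i=True, q=True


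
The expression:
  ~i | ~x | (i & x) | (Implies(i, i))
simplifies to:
True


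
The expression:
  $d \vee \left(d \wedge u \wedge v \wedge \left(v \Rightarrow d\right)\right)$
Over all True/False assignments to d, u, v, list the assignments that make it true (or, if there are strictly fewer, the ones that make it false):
is true only for:
  d=True, u=False, v=False;
  d=True, u=False, v=True;
  d=True, u=True, v=False;
  d=True, u=True, v=True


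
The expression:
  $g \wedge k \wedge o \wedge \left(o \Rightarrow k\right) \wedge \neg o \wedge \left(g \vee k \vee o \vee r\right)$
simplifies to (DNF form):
$\text{False}$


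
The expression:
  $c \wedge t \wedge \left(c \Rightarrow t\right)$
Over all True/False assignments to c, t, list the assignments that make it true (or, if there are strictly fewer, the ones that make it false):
is true only for:
  c=True, t=True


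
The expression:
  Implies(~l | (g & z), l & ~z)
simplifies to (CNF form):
l & (~g | ~z)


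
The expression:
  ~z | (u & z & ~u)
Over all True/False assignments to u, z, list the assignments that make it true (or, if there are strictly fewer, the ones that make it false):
is true only for:
  u=False, z=False;
  u=True, z=False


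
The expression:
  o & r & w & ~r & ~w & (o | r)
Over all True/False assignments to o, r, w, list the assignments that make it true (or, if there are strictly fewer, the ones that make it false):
is never true.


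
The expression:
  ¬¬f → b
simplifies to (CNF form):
b ∨ ¬f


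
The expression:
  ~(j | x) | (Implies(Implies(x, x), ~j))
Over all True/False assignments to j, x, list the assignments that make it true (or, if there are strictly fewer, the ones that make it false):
is true only for:
  j=False, x=False;
  j=False, x=True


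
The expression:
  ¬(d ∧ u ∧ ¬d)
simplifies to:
True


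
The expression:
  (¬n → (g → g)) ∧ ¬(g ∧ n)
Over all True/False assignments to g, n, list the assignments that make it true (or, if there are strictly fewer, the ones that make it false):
is false only for:
  g=True, n=True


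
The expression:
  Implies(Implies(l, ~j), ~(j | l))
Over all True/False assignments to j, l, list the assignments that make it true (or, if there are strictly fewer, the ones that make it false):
is true only for:
  j=False, l=False;
  j=True, l=True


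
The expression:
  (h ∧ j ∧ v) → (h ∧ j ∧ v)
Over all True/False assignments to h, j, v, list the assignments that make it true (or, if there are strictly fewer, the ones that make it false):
is always true.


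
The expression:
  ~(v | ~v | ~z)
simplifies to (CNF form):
False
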